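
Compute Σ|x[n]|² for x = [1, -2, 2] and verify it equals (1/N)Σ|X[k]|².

Time domain:
Σ|x[n]|² = |1|² + |-2|² + |2|² = 9.0000

Frequency domain:
(1/3)Σ|X[k]|² = (1/3)(|1|² + |1.0000+3.4641i|² + |1.0000-3.4641i|²) = (1/3)·27.0000 = 9.0000

Both sides agree, confirming Parseval's theorem.

Σ|x[n]|² = (1/N)Σ|X[k]|² = 9.0000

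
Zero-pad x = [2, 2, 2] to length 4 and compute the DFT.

Original 3-point DFT: [6, 0, 0]
Zero-padded 4-point DFT provides frequency interpolation.

DFT_4([x, 0, ...]) = [6, -2i, 2, 2i]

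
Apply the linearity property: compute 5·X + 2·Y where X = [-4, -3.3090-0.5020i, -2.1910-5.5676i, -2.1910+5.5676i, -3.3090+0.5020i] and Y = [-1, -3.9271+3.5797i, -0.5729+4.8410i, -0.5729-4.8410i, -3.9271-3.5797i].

By linearity: DFT(5x + 2y) = 5·DFT(x) + 2·DFT(y)
= 5·[-4, -3.3090-0.5020i, -2.1910-5.5676i, -2.1910+5.5676i, -3.3090+0.5020i] + 2·[-1, -3.9271+3.5797i, -0.5729+4.8410i, -0.5729-4.8410i, -3.9271-3.5797i]

Computing element-wise:
Z[0] = 5·(-4) + 2·(-1) = -22
Z[1] = 5·(-3.3090-0.5020i) + 2·(-3.9271+3.5797i) = -24.3992+4.6494i
Z[2] = 5·(-2.1910-5.5676i) + 2·(-0.5729+4.8410i) = -12.1008-18.1560i
Z[3] = 5·(-2.1910+5.5676i) + 2·(-0.5729-4.8410i) = -12.1008+18.1560i
Z[4] = 5·(-3.3090+0.5020i) + 2·(-3.9271-3.5797i) = -24.3992-4.6494i

DFT(5x + 2y) = 5·X + 2·Y = [-22, -24.3992+4.6494i, -12.1008-18.1560i, -12.1008+18.1560i, -24.3992-4.6494i]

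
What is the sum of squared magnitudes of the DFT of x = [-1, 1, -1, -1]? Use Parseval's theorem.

Parseval: Σ|x[n]|² = (1/N)Σ|X[k]|², so Σ|X[k]|² = N·Σ|x[n]|² = 4·4.0000

Σ|X[k]|² = N·Σ|x[n]|² = 4·4.0000 = 16.0000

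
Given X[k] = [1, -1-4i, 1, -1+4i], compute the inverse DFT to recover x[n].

x[n] = (1/4) Σ(k=0 to 3) X[k] · e^(2πikn/4)

Computing each x[n]:
x[0] = 0
x[1] = 2
x[2] = 1
x[3] = -2

x = [0, 2, 1, -2]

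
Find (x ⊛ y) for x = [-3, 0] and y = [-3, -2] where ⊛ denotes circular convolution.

(x ⊛ y)[n] = Σ(m=0 to 1) x[m] · y[(n-m) mod 2]

Computing each output sample:
(x ⊛ y)[0] = 9
(x ⊛ y)[1] = 6

x ⊛ y = [9, 6]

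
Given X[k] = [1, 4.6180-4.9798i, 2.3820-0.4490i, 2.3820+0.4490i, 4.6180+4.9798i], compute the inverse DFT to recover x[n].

x[n] = (1/5) Σ(k=0 to 4) X[k] · e^(2πikn/5)

Computing each x[n]:
x[0] = 3
x[1] = 2
x[2] = 0
x[3] = -2
x[4] = -2

x = [3, 2, 0, -2, -2]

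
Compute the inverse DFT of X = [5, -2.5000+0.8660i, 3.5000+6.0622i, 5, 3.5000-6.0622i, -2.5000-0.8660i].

x[n] = (1/6) Σ(k=0 to 5) X[k] · e^(2πikn/6)

Computing each x[n]:
x[0] = 2
x[1] = -3
x[2] = 3
x[3] = 2
x[4] = 0
x[5] = 1

x = [2, -3, 3, 2, 0, 1]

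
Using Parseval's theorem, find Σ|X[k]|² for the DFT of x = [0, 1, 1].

Parseval: Σ|x[n]|² = (1/N)Σ|X[k]|², so Σ|X[k]|² = N·Σ|x[n]|² = 3·2.0000

Σ|X[k]|² = N·Σ|x[n]|² = 3·2.0000 = 6.0000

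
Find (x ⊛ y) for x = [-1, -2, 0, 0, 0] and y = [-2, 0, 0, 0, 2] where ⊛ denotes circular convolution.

(x ⊛ y)[n] = Σ(m=0 to 4) x[m] · y[(n-m) mod 5]

Computing each output sample:
(x ⊛ y)[0] = -2
(x ⊛ y)[1] = 4
(x ⊛ y)[2] = 0
(x ⊛ y)[3] = 0
(x ⊛ y)[4] = -2

x ⊛ y = [-2, 4, 0, 0, -2]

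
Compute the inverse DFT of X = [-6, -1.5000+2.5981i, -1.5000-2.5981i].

x[n] = (1/3) Σ(k=0 to 2) X[k] · e^(2πikn/3)

Computing each x[n]:
x[0] = -3
x[1] = -3
x[2] = 0

x = [-3, -3, 0]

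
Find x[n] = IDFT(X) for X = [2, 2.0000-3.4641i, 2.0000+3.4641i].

x[n] = (1/3) Σ(k=0 to 2) X[k] · e^(2πikn/3)

Computing each x[n]:
x[0] = 2
x[1] = 2
x[2] = -2

x = [2, 2, -2]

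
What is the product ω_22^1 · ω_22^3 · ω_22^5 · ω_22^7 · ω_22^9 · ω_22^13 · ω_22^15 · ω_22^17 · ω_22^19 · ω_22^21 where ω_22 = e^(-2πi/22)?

The primitive 22nd roots of unity are ω_22^k for k coprime to 22: k ∈ {1, 3, 5, 7, 9, 13, 15, 17, 19, 21}
Their product equals the constant term of the cyclotomic polynomial Φ_22(x) up to sign.
For n ≥ 3, the product of all primitive nth roots of unity is 1. (For n=1 it is 1; for n=2 it is -1.)

1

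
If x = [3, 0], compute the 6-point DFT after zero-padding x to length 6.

Original 2-point DFT: [3, 3]
Zero-padded 6-point DFT provides frequency interpolation.

DFT_6([x, 0, ...]) = [3, 3, 3, 3, 3, 3]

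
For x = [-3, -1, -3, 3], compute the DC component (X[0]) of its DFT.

X[0] = Σ(n=0 to 3) x[n] · ω_4^0 = Σ x[n]
= (-3) + (-1) + (-3) + (3)

X[0] = -4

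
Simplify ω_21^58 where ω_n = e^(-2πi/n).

Since ω_21^21 = 1, powers reduce modulo 21.
58 mod 21 = 16
So ω_21^58 = ω_21^16 = e^(-2πi·16/21)

ω_21^58 = ω_21^16 = 0.0747+0.9972i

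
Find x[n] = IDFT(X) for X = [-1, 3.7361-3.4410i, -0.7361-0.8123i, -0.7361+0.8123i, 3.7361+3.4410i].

x[n] = (1/5) Σ(k=0 to 4) X[k] · e^(2πikn/5)

Computing each x[n]:
x[0] = 1
x[1] = 2
x[2] = -1
x[3] = -2
x[4] = -1

x = [1, 2, -1, -2, -1]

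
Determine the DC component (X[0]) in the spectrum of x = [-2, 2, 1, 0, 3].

X[0] = Σ(n=0 to 4) x[n] · ω_5^0 = Σ x[n]
= (-2) + (2) + (1) + (0) + (3)

X[0] = 4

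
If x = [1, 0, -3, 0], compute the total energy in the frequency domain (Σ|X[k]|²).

Parseval: Σ|x[n]|² = (1/N)Σ|X[k]|², so Σ|X[k]|² = N·Σ|x[n]|² = 4·10.0000

Σ|X[k]|² = N·Σ|x[n]|² = 4·10.0000 = 40.0000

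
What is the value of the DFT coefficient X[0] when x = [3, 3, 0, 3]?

X[0] = Σ(n=0 to 3) x[n] · ω_4^0 = Σ x[n]
= (3) + (3) + (0) + (3)

X[0] = 9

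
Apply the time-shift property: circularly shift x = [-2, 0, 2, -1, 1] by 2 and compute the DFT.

Time shift by 2: X_shifted[k] = ω_5^(2k) · X[k]
Shifted x = [-1, 1, -2, 0, 2]

DFT(x[n-2]) = [0, 1.5451+2.1266i, -4.0451-1.3143i, -4.0451+1.3143i, 1.5451-2.1266i]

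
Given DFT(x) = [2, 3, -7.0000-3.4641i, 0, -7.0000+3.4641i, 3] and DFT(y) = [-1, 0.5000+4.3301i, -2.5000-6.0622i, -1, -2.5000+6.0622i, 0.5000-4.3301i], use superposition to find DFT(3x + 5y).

By linearity: DFT(3x + 5y) = 3·DFT(x) + 5·DFT(y)
= 3·[2, 3, -7.0000-3.4641i, 0, -7.0000+3.4641i, 3] + 5·[-1, 0.5000+4.3301i, -2.5000-6.0622i, -1, -2.5000+6.0622i, 0.5000-4.3301i]

Computing element-wise:
Z[0] = 3·(2) + 5·(-1) = 1
Z[1] = 3·(3) + 5·(0.5000+4.3301i) = 11.5000+21.6505i
Z[2] = 3·(-7.0000-3.4641i) + 5·(-2.5000-6.0622i) = -33.5000-40.7033i
Z[3] = 3·(0) + 5·(-1) = -5
Z[4] = 3·(-7.0000+3.4641i) + 5·(-2.5000+6.0622i) = -33.5000+40.7033i
Z[5] = 3·(3) + 5·(0.5000-4.3301i) = 11.5000-21.6505i

DFT(3x + 5y) = 3·X + 5·Y = [1, 11.5000+21.6505i, -33.5000-40.7033i, -5, -33.5000+40.7033i, 11.5000-21.6505i]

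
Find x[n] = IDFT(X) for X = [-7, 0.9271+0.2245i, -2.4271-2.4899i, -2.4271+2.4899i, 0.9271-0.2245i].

x[n] = (1/5) Σ(k=0 to 4) X[k] · e^(2πikn/5)

Computing each x[n]:
x[0] = -2
x[1] = 0
x[2] = -3
x[3] = -1
x[4] = -1

x = [-2, 0, -3, -1, -1]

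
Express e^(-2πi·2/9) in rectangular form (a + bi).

ω_9^2 = e^(-2πi·2/9)
= cos(-2π·2/9) + i·sin(-2π·2/9)
= cos(-4π/9) + i·sin(-4π/9)

ω_9^2 = cos(-4π/9) + i·sin(-4π/9) = 0.1736-0.9848i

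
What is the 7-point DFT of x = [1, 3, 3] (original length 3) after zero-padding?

Original 3-point DFT: [7, -2, -2]
Zero-padded 7-point DFT provides frequency interpolation.

DFT_7([x, 0, ...]) = [7, 2.2029-5.2703i, -2.3705-1.6231i, 0.1676+1.0438i, 0.1676-1.0438i, -2.3705+1.6231i, 2.2029+5.2703i]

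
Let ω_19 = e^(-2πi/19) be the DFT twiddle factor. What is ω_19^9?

ω_19^9 = e^(-2πi·9/19)
= cos(-2π·9/19) + i·sin(-2π·9/19)
= cos(-18π/19) + i·sin(-18π/19)

ω_19^9 = cos(-18π/19) + i·sin(-18π/19) = -0.9864-0.1646i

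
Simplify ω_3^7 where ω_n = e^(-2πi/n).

Since ω_3^3 = 1, powers reduce modulo 3.
7 mod 3 = 1
So ω_3^7 = ω_3^1 = e^(-2πi·1/3)

ω_3^7 = ω_3^1 = -0.5000-0.8660i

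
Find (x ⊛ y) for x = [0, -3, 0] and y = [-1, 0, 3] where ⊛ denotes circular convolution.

(x ⊛ y)[n] = Σ(m=0 to 2) x[m] · y[(n-m) mod 3]

Computing each output sample:
(x ⊛ y)[0] = -9
(x ⊛ y)[1] = 3
(x ⊛ y)[2] = 0

x ⊛ y = [-9, 3, 0]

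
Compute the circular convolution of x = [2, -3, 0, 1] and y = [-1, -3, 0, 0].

(x ⊛ y)[n] = Σ(m=0 to 3) x[m] · y[(n-m) mod 4]

Computing each output sample:
(x ⊛ y)[0] = -5
(x ⊛ y)[1] = -3
(x ⊛ y)[2] = 9
(x ⊛ y)[3] = -1

x ⊛ y = [-5, -3, 9, -1]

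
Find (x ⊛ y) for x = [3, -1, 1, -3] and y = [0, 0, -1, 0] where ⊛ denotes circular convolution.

(x ⊛ y)[n] = Σ(m=0 to 3) x[m] · y[(n-m) mod 4]

Computing each output sample:
(x ⊛ y)[0] = -1
(x ⊛ y)[1] = 3
(x ⊛ y)[2] = -3
(x ⊛ y)[3] = 1

x ⊛ y = [-1, 3, -3, 1]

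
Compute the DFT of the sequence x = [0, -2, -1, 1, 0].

X[k] = Σ(n=0 to 4) x[n] · ω_5^(nk)
where ω_5 = e^(-2πi/5)

Computing each X[k]:
X[0] = -2
X[1] = -0.6180+3.0777i
X[2] = 1.6180-0.7265i
X[3] = 1.6180+0.7265i
X[4] = -0.6180-3.0777i

X = [-2, -0.6180+3.0777i, 1.6180-0.7265i, 1.6180+0.7265i, -0.6180-3.0777i]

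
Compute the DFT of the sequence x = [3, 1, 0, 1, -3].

X[k] = Σ(n=0 to 4) x[n] · ω_5^(nk)
where ω_5 = e^(-2πi/5)

Computing each X[k]:
X[0] = 2
X[1] = 1.5729-3.2164i
X[2] = 4.9271-3.3022i
X[3] = 4.9271+3.3022i
X[4] = 1.5729+3.2164i

X = [2, 1.5729-3.2164i, 4.9271-3.3022i, 4.9271+3.3022i, 1.5729+3.2164i]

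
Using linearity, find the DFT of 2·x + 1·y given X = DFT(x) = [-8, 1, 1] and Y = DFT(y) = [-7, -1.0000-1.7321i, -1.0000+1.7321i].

By linearity: DFT(2x + 1y) = 2·DFT(x) + 1·DFT(y)
= 2·[-8, 1, 1] + 1·[-7, -1.0000-1.7321i, -1.0000+1.7321i]

Computing element-wise:
Z[0] = 2·(-8) + 1·(-7) = -23
Z[1] = 2·(1) + 1·(-1.0000-1.7321i) = 1.0000-1.7321i
Z[2] = 2·(1) + 1·(-1.0000+1.7321i) = 1.0000+1.7321i

DFT(2x + 1y) = 2·X + 1·Y = [-23, 1.0000-1.7321i, 1.0000+1.7321i]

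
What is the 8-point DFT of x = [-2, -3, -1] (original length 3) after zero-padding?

Original 3-point DFT: [-6, 1.7321i, -1.7321i]
Zero-padded 8-point DFT provides frequency interpolation.

DFT_8([x, 0, ...]) = [-6, -4.1213+3.1213i, -1+3i, 0.1213+1.1213i, 0, 0.1213-1.1213i, -1-3i, -4.1213-3.1213i]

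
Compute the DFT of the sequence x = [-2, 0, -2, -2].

X[k] = Σ(n=0 to 3) x[n] · ω_4^(nk)
where ω_4 = e^(-2πi/4)

Computing each X[k]:
X[0] = -6
X[1] = -2i
X[2] = -2
X[3] = 2i

X = [-6, -2i, -2, 2i]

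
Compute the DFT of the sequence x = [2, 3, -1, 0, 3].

X[k] = Σ(n=0 to 4) x[n] · ω_5^(nk)
where ω_5 = e^(-2πi/5)

Computing each X[k]:
X[0] = 7
X[1] = 4.6631+0.5878i
X[2] = -3.1631-0.9511i
X[3] = -3.1631+0.9511i
X[4] = 4.6631-0.5878i

X = [7, 4.6631+0.5878i, -3.1631-0.9511i, -3.1631+0.9511i, 4.6631-0.5878i]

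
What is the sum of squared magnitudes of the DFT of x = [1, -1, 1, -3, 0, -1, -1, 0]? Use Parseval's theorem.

Parseval: Σ|x[n]|² = (1/N)Σ|X[k]|², so Σ|X[k]|² = N·Σ|x[n]|² = 8·14.0000

Σ|X[k]|² = N·Σ|x[n]|² = 8·14.0000 = 112.0000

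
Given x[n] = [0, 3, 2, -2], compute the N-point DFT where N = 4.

X[k] = Σ(n=0 to 3) x[n] · ω_4^(nk)
where ω_4 = e^(-2πi/4)

Computing each X[k]:
X[0] = 3
X[1] = -2-5i
X[2] = 1
X[3] = -2+5i

X = [3, -2-5i, 1, -2+5i]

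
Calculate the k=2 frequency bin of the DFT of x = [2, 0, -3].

X[2] = Σ(n=0 to 2) x[n] · ω_3^(2n) where ω_3 = e^(-2πi/3)
= (2)·ω_3^0 + (0)·ω_3^2 + (-3)·ω_3^4

X[2] = 3.5000+2.5981i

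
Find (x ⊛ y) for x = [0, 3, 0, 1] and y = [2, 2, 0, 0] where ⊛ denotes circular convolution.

(x ⊛ y)[n] = Σ(m=0 to 3) x[m] · y[(n-m) mod 4]

Computing each output sample:
(x ⊛ y)[0] = 2
(x ⊛ y)[1] = 6
(x ⊛ y)[2] = 6
(x ⊛ y)[3] = 2

x ⊛ y = [2, 6, 6, 2]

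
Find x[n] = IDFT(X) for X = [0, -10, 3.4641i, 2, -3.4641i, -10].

x[n] = (1/6) Σ(k=0 to 5) X[k] · e^(2πikn/6)

Computing each x[n]:
x[0] = -3
x[1] = -3
x[2] = 3
x[3] = 3
x[4] = 1
x[5] = -1

x = [-3, -3, 3, 3, 1, -1]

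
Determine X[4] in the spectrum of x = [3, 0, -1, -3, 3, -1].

X[4] = Σ(n=0 to 5) x[n] · ω_6^(4n) where ω_6 = e^(-2πi/6)
= (3)·ω_6^0 + (0)·ω_6^4 + (-1)·ω_6^8 + (-3)·ω_6^12 + (3)·ω_6^16 + (-1)·ω_6^20

X[4] = -0.5000+4.3301i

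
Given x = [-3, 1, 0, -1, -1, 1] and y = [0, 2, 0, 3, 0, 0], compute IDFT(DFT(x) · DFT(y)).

(x ⊛ y)[n] = Σ(m=0 to 5) x[m] · y[(n-m) mod 6]

Computing each output sample:
(x ⊛ y)[0] = -1
(x ⊛ y)[1] = -9
(x ⊛ y)[2] = 5
(x ⊛ y)[3] = -9
(x ⊛ y)[4] = 1
(x ⊛ y)[5] = -2

x ⊛ y = [-1, -9, 5, -9, 1, -2]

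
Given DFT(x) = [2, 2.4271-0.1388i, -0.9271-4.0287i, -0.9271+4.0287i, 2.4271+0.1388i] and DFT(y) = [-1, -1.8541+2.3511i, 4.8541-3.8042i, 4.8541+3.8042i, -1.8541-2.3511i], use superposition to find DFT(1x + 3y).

By linearity: DFT(1x + 3y) = 1·DFT(x) + 3·DFT(y)
= 1·[2, 2.4271-0.1388i, -0.9271-4.0287i, -0.9271+4.0287i, 2.4271+0.1388i] + 3·[-1, -1.8541+2.3511i, 4.8541-3.8042i, 4.8541+3.8042i, -1.8541-2.3511i]

Computing element-wise:
Z[0] = 1·(2) + 3·(-1) = -1
Z[1] = 1·(2.4271-0.1388i) + 3·(-1.8541+2.3511i) = -3.1352+6.9145i
Z[2] = 1·(-0.9271-4.0287i) + 3·(4.8541-3.8042i) = 13.6352-15.4413i
Z[3] = 1·(-0.9271+4.0287i) + 3·(4.8541+3.8042i) = 13.6352+15.4413i
Z[4] = 1·(2.4271+0.1388i) + 3·(-1.8541-2.3511i) = -3.1352-6.9145i

DFT(1x + 3y) = 1·X + 3·Y = [-1, -3.1352+6.9145i, 13.6352-15.4413i, 13.6352+15.4413i, -3.1352-6.9145i]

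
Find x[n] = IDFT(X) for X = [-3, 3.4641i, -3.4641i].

x[n] = (1/3) Σ(k=0 to 2) X[k] · e^(2πikn/3)

Computing each x[n]:
x[0] = -1
x[1] = -3
x[2] = 1

x = [-1, -3, 1]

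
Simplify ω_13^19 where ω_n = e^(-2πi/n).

Since ω_13^13 = 1, powers reduce modulo 13.
19 mod 13 = 6
So ω_13^19 = ω_13^6 = e^(-2πi·6/13)

ω_13^19 = ω_13^6 = -0.9709-0.2393i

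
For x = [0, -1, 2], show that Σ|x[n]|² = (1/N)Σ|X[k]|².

Time domain:
Σ|x[n]|² = |0|² + |-1|² + |2|² = 5.0000

Frequency domain:
(1/3)Σ|X[k]|² = (1/3)(|1|² + |-0.5000+2.5981i|² + |-0.5000-2.5981i|²) = (1/3)·15.0000 = 5.0000

Both sides agree, confirming Parseval's theorem.

Σ|x[n]|² = (1/N)Σ|X[k]|² = 5.0000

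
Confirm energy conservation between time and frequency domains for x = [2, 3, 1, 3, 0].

Time domain:
Σ|x[n]|² = |2|² + |3|² + |1|² + |3|² + |0|² = 23.0000

Frequency domain:
(1/5)Σ|X[k]|² = (1/5)(|9|² + |-0.3090-1.6776i|² + |0.8090-3.6655i|² + |0.8090+3.6655i|² + |-0.3090+1.6776i|²) = (1/5)·115.0000 = 23.0000

Both sides agree, confirming Parseval's theorem.

Σ|x[n]|² = (1/N)Σ|X[k]|² = 23.0000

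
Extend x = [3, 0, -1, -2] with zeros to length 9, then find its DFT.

Original 4-point DFT: [0, 4-2i, 4, 4+2i]
Zero-padded 9-point DFT provides frequency interpolation.

DFT_9([x, 0, ...]) = [0, 3.8264+2.7169i, 4.9397-1.3900i, 1.5000-0.8660i, 3.2340+1.0893i, 3.2340-1.0893i, 1.5000+0.8660i, 4.9397+1.3900i, 3.8264-2.7169i]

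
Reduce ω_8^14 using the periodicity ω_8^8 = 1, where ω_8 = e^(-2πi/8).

Since ω_8^8 = 1, powers reduce modulo 8.
14 mod 8 = 6
So ω_8^14 = ω_8^6 = e^(-2πi·6/8)

ω_8^14 = ω_8^6 = 1i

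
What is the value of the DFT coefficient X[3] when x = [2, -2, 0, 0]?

X[3] = Σ(n=0 to 3) x[n] · ω_4^(3n) where ω_4 = e^(-2πi/4)
= (2)·ω_4^0 + (-2)·ω_4^3 + (0)·ω_4^6 + (0)·ω_4^9

X[3] = 2-2i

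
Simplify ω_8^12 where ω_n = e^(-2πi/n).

Since ω_8^8 = 1, powers reduce modulo 8.
12 mod 8 = 4
So ω_8^12 = ω_8^4 = e^(-2πi·4/8)

ω_8^12 = ω_8^4 = -1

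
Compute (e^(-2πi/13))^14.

Since ω_13^13 = 1, powers reduce modulo 13.
14 mod 13 = 1
So ω_13^14 = ω_13^1 = e^(-2πi·1/13)

ω_13^14 = ω_13^1 = 0.8855-0.4647i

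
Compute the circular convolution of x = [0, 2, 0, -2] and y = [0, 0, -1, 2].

(x ⊛ y)[n] = Σ(m=0 to 3) x[m] · y[(n-m) mod 4]

Computing each output sample:
(x ⊛ y)[0] = 4
(x ⊛ y)[1] = 2
(x ⊛ y)[2] = -4
(x ⊛ y)[3] = -2

x ⊛ y = [4, 2, -4, -2]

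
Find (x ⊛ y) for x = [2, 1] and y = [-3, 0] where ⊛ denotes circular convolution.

(x ⊛ y)[n] = Σ(m=0 to 1) x[m] · y[(n-m) mod 2]

Computing each output sample:
(x ⊛ y)[0] = -6
(x ⊛ y)[1] = -3

x ⊛ y = [-6, -3]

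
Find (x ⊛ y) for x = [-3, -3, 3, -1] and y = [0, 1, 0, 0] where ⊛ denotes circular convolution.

(x ⊛ y)[n] = Σ(m=0 to 3) x[m] · y[(n-m) mod 4]

Computing each output sample:
(x ⊛ y)[0] = -1
(x ⊛ y)[1] = -3
(x ⊛ y)[2] = -3
(x ⊛ y)[3] = 3

x ⊛ y = [-1, -3, -3, 3]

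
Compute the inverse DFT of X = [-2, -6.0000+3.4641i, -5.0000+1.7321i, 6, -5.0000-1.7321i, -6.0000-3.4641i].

x[n] = (1/6) Σ(k=0 to 5) X[k] · e^(2πikn/6)

Computing each x[n]:
x[0] = -3
x[1] = -3
x[2] = 2
x[3] = -1
x[4] = 3
x[5] = 0

x = [-3, -3, 2, -1, 3, 0]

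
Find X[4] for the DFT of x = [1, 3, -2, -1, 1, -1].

X[4] = Σ(n=0 to 5) x[n] · ω_6^(4n) where ω_6 = e^(-2πi/6)
= (1)·ω_6^0 + (3)·ω_6^4 + (-2)·ω_6^8 + (-1)·ω_6^12 + (1)·ω_6^16 + (-1)·ω_6^20

X[4] = -0.5000+6.0622i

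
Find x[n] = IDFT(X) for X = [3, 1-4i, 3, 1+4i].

x[n] = (1/4) Σ(k=0 to 3) X[k] · e^(2πikn/4)

Computing each x[n]:
x[0] = 2
x[1] = 2
x[2] = 1
x[3] = -2

x = [2, 2, 1, -2]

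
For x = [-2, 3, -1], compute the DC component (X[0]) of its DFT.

X[0] = Σ(n=0 to 2) x[n] · ω_3^0 = Σ x[n]
= (-2) + (3) + (-1)

X[0] = 0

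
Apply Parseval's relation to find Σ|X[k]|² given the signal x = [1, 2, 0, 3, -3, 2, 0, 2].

Parseval: Σ|x[n]|² = (1/N)Σ|X[k]|², so Σ|X[k]|² = N·Σ|x[n]|² = 8·31.0000

Σ|X[k]|² = N·Σ|x[n]|² = 8·31.0000 = 248.0000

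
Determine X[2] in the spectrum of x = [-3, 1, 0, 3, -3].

X[2] = Σ(n=0 to 4) x[n] · ω_5^(2n) where ω_5 = e^(-2πi/5)
= (-3)·ω_5^0 + (1)·ω_5^2 + (0)·ω_5^4 + (3)·ω_5^6 + (-3)·ω_5^8

X[2] = -0.4549-5.2043i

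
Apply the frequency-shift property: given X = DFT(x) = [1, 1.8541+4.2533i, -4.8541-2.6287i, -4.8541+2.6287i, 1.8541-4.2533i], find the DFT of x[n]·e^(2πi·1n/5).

Modulation property: DFT(ω_5^(-1n)·x[n]) = X[(k-1) mod 5], so circularly shift X by 1 positions.

X[k-1] = [1.8541-4.2533i, 1, 1.8541+4.2533i, -4.8541-2.6287i, -4.8541+2.6287i]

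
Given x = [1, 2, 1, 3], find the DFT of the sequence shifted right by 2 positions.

Time shift by 2: X_shifted[k] = ω_4^(2k) · X[k]
Shifted x = [1, 3, 1, 2]

DFT(x[n-2]) = [7, -1i, -3, 1i]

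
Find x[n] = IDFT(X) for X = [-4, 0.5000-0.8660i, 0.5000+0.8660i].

x[n] = (1/3) Σ(k=0 to 2) X[k] · e^(2πikn/3)

Computing each x[n]:
x[0] = -1
x[1] = -1
x[2] = -2

x = [-1, -1, -2]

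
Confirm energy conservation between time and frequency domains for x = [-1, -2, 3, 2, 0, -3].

Time domain:
Σ|x[n]|² = |-1|² + |-2|² + |3|² + |2|² + |0|² + |-3|² = 27.0000

Frequency domain:
(1/6)Σ|X[k]|² = (1/6)(|-1|² + |-7.0000-3.4641i|² + |2.0000+1.7321i|² + |5|² + |2.0000-1.7321i|² + |-7.0000+3.4641i|²) = (1/6)·162.0000 = 27.0000

Both sides agree, confirming Parseval's theorem.

Σ|x[n]|² = (1/N)Σ|X[k]|² = 27.0000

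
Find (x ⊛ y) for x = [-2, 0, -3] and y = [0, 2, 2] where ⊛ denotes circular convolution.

(x ⊛ y)[n] = Σ(m=0 to 2) x[m] · y[(n-m) mod 3]

Computing each output sample:
(x ⊛ y)[0] = -6
(x ⊛ y)[1] = -10
(x ⊛ y)[2] = -4

x ⊛ y = [-6, -10, -4]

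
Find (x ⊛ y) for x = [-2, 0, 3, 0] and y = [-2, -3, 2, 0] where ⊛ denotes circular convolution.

(x ⊛ y)[n] = Σ(m=0 to 3) x[m] · y[(n-m) mod 4]

Computing each output sample:
(x ⊛ y)[0] = 10
(x ⊛ y)[1] = 6
(x ⊛ y)[2] = -10
(x ⊛ y)[3] = -9

x ⊛ y = [10, 6, -10, -9]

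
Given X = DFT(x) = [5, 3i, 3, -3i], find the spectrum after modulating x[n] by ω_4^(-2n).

Modulation property: DFT(ω_4^(-2n)·x[n]) = X[(k-2) mod 4], so circularly shift X by 2 positions.

X[k-2] = [3, -3i, 5, 3i]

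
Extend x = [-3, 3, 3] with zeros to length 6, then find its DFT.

Original 3-point DFT: [3, -6, -6]
Zero-padded 6-point DFT provides frequency interpolation.

DFT_6([x, 0, ...]) = [3, -3.0000-5.1962i, -6, -3, -6, -3.0000+5.1962i]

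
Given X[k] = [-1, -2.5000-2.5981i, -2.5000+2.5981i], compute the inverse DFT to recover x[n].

x[n] = (1/3) Σ(k=0 to 2) X[k] · e^(2πikn/3)

Computing each x[n]:
x[0] = -2
x[1] = 2
x[2] = -1

x = [-2, 2, -1]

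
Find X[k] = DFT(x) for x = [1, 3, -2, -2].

X[k] = Σ(n=0 to 3) x[n] · ω_4^(nk)
where ω_4 = e^(-2πi/4)

Computing each X[k]:
X[0] = 0
X[1] = 3-5i
X[2] = -2
X[3] = 3+5i

X = [0, 3-5i, -2, 3+5i]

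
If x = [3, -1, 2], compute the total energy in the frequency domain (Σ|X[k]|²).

Parseval: Σ|x[n]|² = (1/N)Σ|X[k]|², so Σ|X[k]|² = N·Σ|x[n]|² = 3·14.0000

Σ|X[k]|² = N·Σ|x[n]|² = 3·14.0000 = 42.0000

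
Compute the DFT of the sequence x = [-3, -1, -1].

X[k] = Σ(n=0 to 2) x[n] · ω_3^(nk)
where ω_3 = e^(-2πi/3)

Computing each X[k]:
X[0] = -5
X[1] = -2
X[2] = -2

X = [-5, -2, -2]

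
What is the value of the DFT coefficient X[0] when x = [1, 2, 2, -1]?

X[0] = Σ(n=0 to 3) x[n] · ω_4^0 = Σ x[n]
= (1) + (2) + (2) + (-1)

X[0] = 4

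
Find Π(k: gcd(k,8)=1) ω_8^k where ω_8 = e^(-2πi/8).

The primitive 8th roots of unity are ω_8^k for k coprime to 8: k ∈ {1, 3, 5, 7}
Their product equals the constant term of the cyclotomic polynomial Φ_8(x) up to sign.
For n ≥ 3, the product of all primitive nth roots of unity is 1. (For n=1 it is 1; for n=2 it is -1.)

1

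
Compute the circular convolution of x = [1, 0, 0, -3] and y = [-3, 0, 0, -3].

(x ⊛ y)[n] = Σ(m=0 to 3) x[m] · y[(n-m) mod 4]

Computing each output sample:
(x ⊛ y)[0] = -3
(x ⊛ y)[1] = 0
(x ⊛ y)[2] = 9
(x ⊛ y)[3] = 6

x ⊛ y = [-3, 0, 9, 6]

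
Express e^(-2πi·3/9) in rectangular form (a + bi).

ω_9^3 = e^(-2πi·3/9)
= cos(-2π·3/9) + i·sin(-2π·3/9)
= cos(-6π/9) + i·sin(-6π/9)

ω_9^3 = cos(-6π/9) + i·sin(-6π/9) = -0.5000-0.8660i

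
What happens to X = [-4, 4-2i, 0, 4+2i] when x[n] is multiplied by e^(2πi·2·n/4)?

Modulation property: DFT(ω_4^(-2n)·x[n]) = X[(k-2) mod 4], so circularly shift X by 2 positions.

X[k-2] = [0, 4+2i, -4, 4-2i]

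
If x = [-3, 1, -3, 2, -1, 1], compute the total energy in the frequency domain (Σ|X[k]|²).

Parseval: Σ|x[n]|² = (1/N)Σ|X[k]|², so Σ|X[k]|² = N·Σ|x[n]|² = 6·25.0000

Σ|X[k]|² = N·Σ|x[n]|² = 6·25.0000 = 150.0000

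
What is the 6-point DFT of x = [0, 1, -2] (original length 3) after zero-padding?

Original 3-point DFT: [-1, 0.5000-2.5981i, 0.5000+2.5981i]
Zero-padded 6-point DFT provides frequency interpolation.

DFT_6([x, 0, ...]) = [-1, 1.5000+0.8660i, 0.5000-2.5981i, -3, 0.5000+2.5981i, 1.5000-0.8660i]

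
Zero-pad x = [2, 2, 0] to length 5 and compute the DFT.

Original 3-point DFT: [4, 1.0000-1.7321i, 1.0000+1.7321i]
Zero-padded 5-point DFT provides frequency interpolation.

DFT_5([x, 0, ...]) = [4, 2.6180-1.9021i, 0.3820-1.1756i, 0.3820+1.1756i, 2.6180+1.9021i]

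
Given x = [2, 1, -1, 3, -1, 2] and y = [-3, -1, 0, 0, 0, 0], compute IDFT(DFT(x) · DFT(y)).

(x ⊛ y)[n] = Σ(m=0 to 5) x[m] · y[(n-m) mod 6]

Computing each output sample:
(x ⊛ y)[0] = -8
(x ⊛ y)[1] = -5
(x ⊛ y)[2] = 2
(x ⊛ y)[3] = -8
(x ⊛ y)[4] = 0
(x ⊛ y)[5] = -5

x ⊛ y = [-8, -5, 2, -8, 0, -5]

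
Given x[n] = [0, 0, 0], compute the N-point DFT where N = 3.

X[k] = Σ(n=0 to 2) x[n] · ω_3^(nk)
where ω_3 = e^(-2πi/3)

Computing each X[k]:
X[0] = 0
X[1] = 0
X[2] = 0

X = [0, 0, 0]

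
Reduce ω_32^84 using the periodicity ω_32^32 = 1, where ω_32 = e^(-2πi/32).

Since ω_32^32 = 1, powers reduce modulo 32.
84 mod 32 = 20
So ω_32^84 = ω_32^20 = e^(-2πi·20/32)

ω_32^84 = ω_32^20 = -0.7071+0.7071i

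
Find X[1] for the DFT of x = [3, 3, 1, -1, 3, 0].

X[1] = Σ(n=0 to 5) x[n] · ω_6^(1n) where ω_6 = e^(-2πi/6)
= (3)·ω_6^0 + (3)·ω_6^1 + (1)·ω_6^2 + (-1)·ω_6^3 + (3)·ω_6^4 + (0)·ω_6^5

X[1] = 3.5000-0.8660i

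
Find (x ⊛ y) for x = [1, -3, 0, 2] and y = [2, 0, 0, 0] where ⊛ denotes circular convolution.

(x ⊛ y)[n] = Σ(m=0 to 3) x[m] · y[(n-m) mod 4]

Computing each output sample:
(x ⊛ y)[0] = 2
(x ⊛ y)[1] = -6
(x ⊛ y)[2] = 0
(x ⊛ y)[3] = 4

x ⊛ y = [2, -6, 0, 4]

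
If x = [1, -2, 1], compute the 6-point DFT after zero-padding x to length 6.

Original 3-point DFT: [0, 1.5000+2.5981i, 1.5000-2.5981i]
Zero-padded 6-point DFT provides frequency interpolation.

DFT_6([x, 0, ...]) = [0, -0.5000+0.8660i, 1.5000+2.5981i, 4, 1.5000-2.5981i, -0.5000-0.8660i]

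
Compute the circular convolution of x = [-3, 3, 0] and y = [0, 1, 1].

(x ⊛ y)[n] = Σ(m=0 to 2) x[m] · y[(n-m) mod 3]

Computing each output sample:
(x ⊛ y)[0] = 3
(x ⊛ y)[1] = -3
(x ⊛ y)[2] = 0

x ⊛ y = [3, -3, 0]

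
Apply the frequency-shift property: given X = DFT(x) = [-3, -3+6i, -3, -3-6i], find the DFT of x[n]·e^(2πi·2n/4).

Modulation property: DFT(ω_4^(-2n)·x[n]) = X[(k-2) mod 4], so circularly shift X by 2 positions.

X[k-2] = [-3, -3-6i, -3, -3+6i]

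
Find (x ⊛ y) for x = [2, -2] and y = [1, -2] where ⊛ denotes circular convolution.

(x ⊛ y)[n] = Σ(m=0 to 1) x[m] · y[(n-m) mod 2]

Computing each output sample:
(x ⊛ y)[0] = 6
(x ⊛ y)[1] = -6

x ⊛ y = [6, -6]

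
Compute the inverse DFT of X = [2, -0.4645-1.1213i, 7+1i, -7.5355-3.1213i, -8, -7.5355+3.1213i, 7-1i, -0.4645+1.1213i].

x[n] = (1/8) Σ(k=0 to 7) X[k] · e^(2πikn/8)

Computing each x[n]:
x[0] = -1
x[1] = 3
x[2] = -3
x[3] = 1
x[4] = 3
x[5] = -1
x[6] = -2
x[7] = 2

x = [-1, 3, -3, 1, 3, -1, -2, 2]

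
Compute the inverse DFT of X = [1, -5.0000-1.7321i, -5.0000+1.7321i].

x[n] = (1/3) Σ(k=0 to 2) X[k] · e^(2πikn/3)

Computing each x[n]:
x[0] = -3
x[1] = 3
x[2] = 1

x = [-3, 3, 1]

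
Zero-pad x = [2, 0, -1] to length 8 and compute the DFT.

Original 3-point DFT: [1, 2.5000-0.8660i, 2.5000+0.8660i]
Zero-padded 8-point DFT provides frequency interpolation.

DFT_8([x, 0, ...]) = [1, 2+1i, 3, 2-1i, 1, 2+1i, 3, 2-1i]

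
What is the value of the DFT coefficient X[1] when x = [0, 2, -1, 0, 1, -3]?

X[1] = Σ(n=0 to 5) x[n] · ω_6^(1n) where ω_6 = e^(-2πi/6)
= (0)·ω_6^0 + (2)·ω_6^1 + (-1)·ω_6^2 + (0)·ω_6^3 + (1)·ω_6^4 + (-3)·ω_6^5

X[1] = -0.5000-2.5981i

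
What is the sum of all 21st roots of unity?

Sum of all nth roots of unity equals 0 for n > 1 (geometric series with r ≠ 1).

0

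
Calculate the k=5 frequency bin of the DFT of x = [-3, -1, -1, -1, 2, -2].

X[5] = Σ(n=0 to 5) x[n] · ω_6^(5n) where ω_6 = e^(-2πi/6)
= (-3)·ω_6^0 + (-1)·ω_6^5 + (-1)·ω_6^10 + (-1)·ω_6^15 + (2)·ω_6^20 + (-2)·ω_6^25

X[5] = -4.0000-1.7321i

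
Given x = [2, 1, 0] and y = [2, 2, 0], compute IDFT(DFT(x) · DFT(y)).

(x ⊛ y)[n] = Σ(m=0 to 2) x[m] · y[(n-m) mod 3]

Computing each output sample:
(x ⊛ y)[0] = 4
(x ⊛ y)[1] = 6
(x ⊛ y)[2] = 2

x ⊛ y = [4, 6, 2]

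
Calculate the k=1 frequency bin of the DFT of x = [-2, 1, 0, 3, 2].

X[1] = Σ(n=0 to 4) x[n] · ω_5^(1n) where ω_5 = e^(-2πi/5)
= (-2)·ω_5^0 + (1)·ω_5^1 + (0)·ω_5^2 + (3)·ω_5^3 + (2)·ω_5^4

X[1] = -3.5000+2.7144i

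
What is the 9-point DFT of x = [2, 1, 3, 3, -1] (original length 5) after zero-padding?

Original 5-point DFT: [8, -2.8541-1.9021i, 3.8541-1.1756i, 3.8541+1.1756i, -2.8541+1.9021i]
Zero-padded 9-point DFT provides frequency interpolation.

DFT_9([x, 0, ...]) = [8, 2.7267-5.8533i, -2.9115-0.0556i, 3.5000+2.5981i, 1.6848-1.9965i, 1.6848+1.9965i, 3.5000-2.5981i, -2.9115+0.0556i, 2.7267+5.8533i]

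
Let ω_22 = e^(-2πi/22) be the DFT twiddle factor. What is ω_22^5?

ω_22^5 = e^(-2πi·5/22)
= cos(-2π·5/22) + i·sin(-2π·5/22)
= cos(-10π/22) + i·sin(-10π/22)

ω_22^5 = cos(-10π/22) + i·sin(-10π/22) = 0.1423-0.9898i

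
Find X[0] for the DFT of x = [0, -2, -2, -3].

X[0] = Σ(n=0 to 3) x[n] · ω_4^0 = Σ x[n]
= (0) + (-2) + (-2) + (-3)

X[0] = -7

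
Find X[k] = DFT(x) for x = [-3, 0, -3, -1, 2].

X[k] = Σ(n=0 to 4) x[n] · ω_5^(nk)
where ω_5 = e^(-2πi/5)

Computing each X[k]:
X[0] = -5
X[1] = 0.8541+3.0777i
X[2] = -5.8541-0.7265i
X[3] = -5.8541+0.7265i
X[4] = 0.8541-3.0777i

X = [-5, 0.8541+3.0777i, -5.8541-0.7265i, -5.8541+0.7265i, 0.8541-3.0777i]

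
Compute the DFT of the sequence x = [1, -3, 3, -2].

X[k] = Σ(n=0 to 3) x[n] · ω_4^(nk)
where ω_4 = e^(-2πi/4)

Computing each X[k]:
X[0] = -1
X[1] = -2+1i
X[2] = 9
X[3] = -2-1i

X = [-1, -2+1i, 9, -2-1i]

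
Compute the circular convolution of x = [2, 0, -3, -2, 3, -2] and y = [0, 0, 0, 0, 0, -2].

(x ⊛ y)[n] = Σ(m=0 to 5) x[m] · y[(n-m) mod 6]

Computing each output sample:
(x ⊛ y)[0] = 0
(x ⊛ y)[1] = 6
(x ⊛ y)[2] = 4
(x ⊛ y)[3] = -6
(x ⊛ y)[4] = 4
(x ⊛ y)[5] = -4

x ⊛ y = [0, 6, 4, -6, 4, -4]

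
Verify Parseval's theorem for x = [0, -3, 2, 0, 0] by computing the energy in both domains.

Time domain:
Σ|x[n]|² = |0|² + |-3|² + |2|² + |0|² + |0|² = 13.0000

Frequency domain:
(1/5)Σ|X[k]|² = (1/5)(|-1|² + |-2.5451+1.6776i|² + |3.0451+3.6655i|² + |3.0451-3.6655i|² + |-2.5451-1.6776i|²) = (1/5)·65.0000 = 13.0000

Both sides agree, confirming Parseval's theorem.

Σ|x[n]|² = (1/N)Σ|X[k]|² = 13.0000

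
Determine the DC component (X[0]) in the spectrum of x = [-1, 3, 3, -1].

X[0] = Σ(n=0 to 3) x[n] · ω_4^0 = Σ x[n]
= (-1) + (3) + (3) + (-1)

X[0] = 4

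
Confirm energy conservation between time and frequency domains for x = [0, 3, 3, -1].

Time domain:
Σ|x[n]|² = |0|² + |3|² + |3|² + |-1|² = 19.0000

Frequency domain:
(1/4)Σ|X[k]|² = (1/4)(|5|² + |-3-4i|² + |1|² + |-3+4i|²) = (1/4)·76.0000 = 19.0000

Both sides agree, confirming Parseval's theorem.

Σ|x[n]|² = (1/N)Σ|X[k]|² = 19.0000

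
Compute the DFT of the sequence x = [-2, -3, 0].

X[k] = Σ(n=0 to 2) x[n] · ω_3^(nk)
where ω_3 = e^(-2πi/3)

Computing each X[k]:
X[0] = -5
X[1] = -0.5000+2.5981i
X[2] = -0.5000-2.5981i

X = [-5, -0.5000+2.5981i, -0.5000-2.5981i]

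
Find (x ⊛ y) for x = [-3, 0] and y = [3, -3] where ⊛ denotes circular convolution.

(x ⊛ y)[n] = Σ(m=0 to 1) x[m] · y[(n-m) mod 2]

Computing each output sample:
(x ⊛ y)[0] = -9
(x ⊛ y)[1] = 9

x ⊛ y = [-9, 9]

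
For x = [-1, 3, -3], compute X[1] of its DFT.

X[1] = Σ(n=0 to 2) x[n] · ω_3^(1n) where ω_3 = e^(-2πi/3)
= (-1)·ω_3^0 + (3)·ω_3^1 + (-3)·ω_3^2

X[1] = -1.0000-5.1962i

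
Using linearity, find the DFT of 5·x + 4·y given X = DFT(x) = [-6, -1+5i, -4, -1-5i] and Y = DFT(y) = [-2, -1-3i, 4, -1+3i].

By linearity: DFT(5x + 4y) = 5·DFT(x) + 4·DFT(y)
= 5·[-6, -1+5i, -4, -1-5i] + 4·[-2, -1-3i, 4, -1+3i]

Computing element-wise:
Z[0] = 5·(-6) + 4·(-2) = -38
Z[1] = 5·(-1+5i) + 4·(-1-3i) = -9+13i
Z[2] = 5·(-4) + 4·(4) = -4
Z[3] = 5·(-1-5i) + 4·(-1+3i) = -9-13i

DFT(5x + 4y) = 5·X + 4·Y = [-38, -9+13i, -4, -9-13i]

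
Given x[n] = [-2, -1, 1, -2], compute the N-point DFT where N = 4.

X[k] = Σ(n=0 to 3) x[n] · ω_4^(nk)
where ω_4 = e^(-2πi/4)

Computing each X[k]:
X[0] = -4
X[1] = -3-1i
X[2] = 2
X[3] = -3+1i

X = [-4, -3-1i, 2, -3+1i]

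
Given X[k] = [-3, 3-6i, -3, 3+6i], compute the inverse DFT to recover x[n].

x[n] = (1/4) Σ(k=0 to 3) X[k] · e^(2πikn/4)

Computing each x[n]:
x[0] = 0
x[1] = 3
x[2] = -3
x[3] = -3

x = [0, 3, -3, -3]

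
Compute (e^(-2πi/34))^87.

Since ω_34^34 = 1, powers reduce modulo 34.
87 mod 34 = 19
So ω_34^87 = ω_34^19 = e^(-2πi·19/34)

ω_34^87 = ω_34^19 = -0.9325+0.3612i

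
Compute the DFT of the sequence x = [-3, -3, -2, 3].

X[k] = Σ(n=0 to 3) x[n] · ω_4^(nk)
where ω_4 = e^(-2πi/4)

Computing each X[k]:
X[0] = -5
X[1] = -1+6i
X[2] = -5
X[3] = -1-6i

X = [-5, -1+6i, -5, -1-6i]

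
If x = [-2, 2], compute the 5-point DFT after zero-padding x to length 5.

Original 2-point DFT: [0, -4]
Zero-padded 5-point DFT provides frequency interpolation.

DFT_5([x, 0, ...]) = [0, -1.3820-1.9021i, -3.6180-1.1756i, -3.6180+1.1756i, -1.3820+1.9021i]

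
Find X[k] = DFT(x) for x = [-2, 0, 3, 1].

X[k] = Σ(n=0 to 3) x[n] · ω_4^(nk)
where ω_4 = e^(-2πi/4)

Computing each X[k]:
X[0] = 2
X[1] = -5+1i
X[2] = 0
X[3] = -5-1i

X = [2, -5+1i, 0, -5-1i]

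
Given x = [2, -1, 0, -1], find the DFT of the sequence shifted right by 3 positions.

Time shift by 3: X_shifted[k] = ω_4^(3k) · X[k]
Shifted x = [-1, 0, -1, 2]

DFT(x[n-3]) = [0, 2i, -4, -2i]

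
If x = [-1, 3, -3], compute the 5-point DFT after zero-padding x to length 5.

Original 3-point DFT: [-1, -1.0000-5.1962i, -1.0000+5.1962i]
Zero-padded 5-point DFT provides frequency interpolation.

DFT_5([x, 0, ...]) = [-1, 2.3541-1.0898i, -4.3541-4.6165i, -4.3541+4.6165i, 2.3541+1.0898i]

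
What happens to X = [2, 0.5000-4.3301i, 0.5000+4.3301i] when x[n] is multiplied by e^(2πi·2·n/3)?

Modulation property: DFT(ω_3^(-2n)·x[n]) = X[(k-2) mod 3], so circularly shift X by 2 positions.

X[k-2] = [0.5000-4.3301i, 0.5000+4.3301i, 2]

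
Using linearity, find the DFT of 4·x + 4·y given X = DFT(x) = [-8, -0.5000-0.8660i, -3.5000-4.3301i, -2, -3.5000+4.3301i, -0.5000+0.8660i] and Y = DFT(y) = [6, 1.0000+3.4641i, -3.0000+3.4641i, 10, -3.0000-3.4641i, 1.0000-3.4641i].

By linearity: DFT(4x + 4y) = 4·DFT(x) + 4·DFT(y)
= 4·[-8, -0.5000-0.8660i, -3.5000-4.3301i, -2, -3.5000+4.3301i, -0.5000+0.8660i] + 4·[6, 1.0000+3.4641i, -3.0000+3.4641i, 10, -3.0000-3.4641i, 1.0000-3.4641i]

Computing element-wise:
Z[0] = 4·(-8) + 4·(6) = -8
Z[1] = 4·(-0.5000-0.8660i) + 4·(1.0000+3.4641i) = 2.0000+10.3924i
Z[2] = 4·(-3.5000-4.3301i) + 4·(-3.0000+3.4641i) = -26.0000-3.4640i
Z[3] = 4·(-2) + 4·(10) = 32
Z[4] = 4·(-3.5000+4.3301i) + 4·(-3.0000-3.4641i) = -26.0000+3.4640i
Z[5] = 4·(-0.5000+0.8660i) + 4·(1.0000-3.4641i) = 2.0000-10.3924i

DFT(4x + 4y) = 4·X + 4·Y = [-8, 2.0000+10.3924i, -26.0000-3.4640i, 32, -26.0000+3.4640i, 2.0000-10.3924i]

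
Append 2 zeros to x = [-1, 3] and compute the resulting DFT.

Original 2-point DFT: [2, -4]
Zero-padded 4-point DFT provides frequency interpolation.

DFT_4([x, 0, ...]) = [2, -1-3i, -4, -1+3i]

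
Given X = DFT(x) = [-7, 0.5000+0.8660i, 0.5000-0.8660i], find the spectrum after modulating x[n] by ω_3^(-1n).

Modulation property: DFT(ω_3^(-1n)·x[n]) = X[(k-1) mod 3], so circularly shift X by 1 positions.

X[k-1] = [0.5000-0.8660i, -7, 0.5000+0.8660i]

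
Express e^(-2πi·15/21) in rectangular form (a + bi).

ω_21^15 = e^(-2πi·15/21)
= cos(-2π·15/21) + i·sin(-2π·15/21)
= cos(-30π/21) + i·sin(-30π/21)

ω_21^15 = cos(-30π/21) + i·sin(-30π/21) = -0.2225+0.9749i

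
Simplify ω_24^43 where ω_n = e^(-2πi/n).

Since ω_24^24 = 1, powers reduce modulo 24.
43 mod 24 = 19
So ω_24^43 = ω_24^19 = e^(-2πi·19/24)

ω_24^43 = ω_24^19 = 0.2588+0.9659i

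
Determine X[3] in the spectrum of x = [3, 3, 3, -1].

X[3] = Σ(n=0 to 3) x[n] · ω_4^(3n) where ω_4 = e^(-2πi/4)
= (3)·ω_4^0 + (3)·ω_4^3 + (3)·ω_4^6 + (-1)·ω_4^9

X[3] = 4i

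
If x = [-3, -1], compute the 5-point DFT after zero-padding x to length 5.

Original 2-point DFT: [-4, -2]
Zero-padded 5-point DFT provides frequency interpolation.

DFT_5([x, 0, ...]) = [-4, -3.3090+0.9511i, -2.1910+0.5878i, -2.1910-0.5878i, -3.3090-0.9511i]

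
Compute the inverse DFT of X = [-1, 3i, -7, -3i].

x[n] = (1/4) Σ(k=0 to 3) X[k] · e^(2πikn/4)

Computing each x[n]:
x[0] = -2
x[1] = 0
x[2] = -2
x[3] = 3

x = [-2, 0, -2, 3]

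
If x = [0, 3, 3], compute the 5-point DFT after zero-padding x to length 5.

Original 3-point DFT: [6, -3, -3]
Zero-padded 5-point DFT provides frequency interpolation.

DFT_5([x, 0, ...]) = [6, -1.5000-4.6165i, -1.5000+1.0898i, -1.5000-1.0898i, -1.5000+4.6165i]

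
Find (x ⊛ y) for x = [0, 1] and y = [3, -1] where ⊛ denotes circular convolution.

(x ⊛ y)[n] = Σ(m=0 to 1) x[m] · y[(n-m) mod 2]

Computing each output sample:
(x ⊛ y)[0] = -1
(x ⊛ y)[1] = 3

x ⊛ y = [-1, 3]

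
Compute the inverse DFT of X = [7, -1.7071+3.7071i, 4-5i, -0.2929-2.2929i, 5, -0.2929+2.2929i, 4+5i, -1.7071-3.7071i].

x[n] = (1/8) Σ(k=0 to 7) X[k] · e^(2πikn/8)

Computing each x[n]:
x[0] = 2
x[1] = 1
x[2] = -1
x[3] = -1
x[4] = 3
x[5] = 2
x[6] = 2
x[7] = -1

x = [2, 1, -1, -1, 3, 2, 2, -1]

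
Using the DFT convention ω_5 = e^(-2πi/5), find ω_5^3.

ω_5^3 = e^(-2πi·3/5)
= cos(-2π·3/5) + i·sin(-2π·3/5)
= cos(-6π/5) + i·sin(-6π/5)

ω_5^3 = cos(-6π/5) + i·sin(-6π/5) = -0.8090+0.5878i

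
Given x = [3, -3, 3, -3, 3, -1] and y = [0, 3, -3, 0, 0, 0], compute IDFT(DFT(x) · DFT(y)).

(x ⊛ y)[n] = Σ(m=0 to 5) x[m] · y[(n-m) mod 6]

Computing each output sample:
(x ⊛ y)[0] = -12
(x ⊛ y)[1] = 12
(x ⊛ y)[2] = -18
(x ⊛ y)[3] = 18
(x ⊛ y)[4] = -18
(x ⊛ y)[5] = 18

x ⊛ y = [-12, 12, -18, 18, -18, 18]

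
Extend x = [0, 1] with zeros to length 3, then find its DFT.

Original 2-point DFT: [1, -1]
Zero-padded 3-point DFT provides frequency interpolation.

DFT_3([x, 0, ...]) = [1, -0.5000-0.8660i, -0.5000+0.8660i]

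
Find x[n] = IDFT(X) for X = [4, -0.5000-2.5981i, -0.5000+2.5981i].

x[n] = (1/3) Σ(k=0 to 2) X[k] · e^(2πikn/3)

Computing each x[n]:
x[0] = 1
x[1] = 3
x[2] = 0

x = [1, 3, 0]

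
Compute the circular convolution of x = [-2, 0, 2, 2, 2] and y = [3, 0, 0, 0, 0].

(x ⊛ y)[n] = Σ(m=0 to 4) x[m] · y[(n-m) mod 5]

Computing each output sample:
(x ⊛ y)[0] = -6
(x ⊛ y)[1] = 0
(x ⊛ y)[2] = 6
(x ⊛ y)[3] = 6
(x ⊛ y)[4] = 6

x ⊛ y = [-6, 0, 6, 6, 6]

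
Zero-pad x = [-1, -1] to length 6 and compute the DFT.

Original 2-point DFT: [-2, 0]
Zero-padded 6-point DFT provides frequency interpolation.

DFT_6([x, 0, ...]) = [-2, -1.5000+0.8660i, -0.5000+0.8660i, 0, -0.5000-0.8660i, -1.5000-0.8660i]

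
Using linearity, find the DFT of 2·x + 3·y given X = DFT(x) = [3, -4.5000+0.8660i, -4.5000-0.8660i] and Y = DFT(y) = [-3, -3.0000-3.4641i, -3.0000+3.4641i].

By linearity: DFT(2x + 3y) = 2·DFT(x) + 3·DFT(y)
= 2·[3, -4.5000+0.8660i, -4.5000-0.8660i] + 3·[-3, -3.0000-3.4641i, -3.0000+3.4641i]

Computing element-wise:
Z[0] = 2·(3) + 3·(-3) = -3
Z[1] = 2·(-4.5000+0.8660i) + 3·(-3.0000-3.4641i) = -18.0000-8.6603i
Z[2] = 2·(-4.5000-0.8660i) + 3·(-3.0000+3.4641i) = -18.0000+8.6603i

DFT(2x + 3y) = 2·X + 3·Y = [-3, -18.0000-8.6603i, -18.0000+8.6603i]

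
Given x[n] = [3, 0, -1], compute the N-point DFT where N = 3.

X[k] = Σ(n=0 to 2) x[n] · ω_3^(nk)
where ω_3 = e^(-2πi/3)

Computing each X[k]:
X[0] = 2
X[1] = 3.5000-0.8660i
X[2] = 3.5000+0.8660i

X = [2, 3.5000-0.8660i, 3.5000+0.8660i]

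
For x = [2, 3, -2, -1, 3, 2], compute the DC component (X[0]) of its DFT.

X[0] = Σ(n=0 to 5) x[n] · ω_6^0 = Σ x[n]
= (2) + (3) + (-2) + (-1) + (3) + (2)

X[0] = 7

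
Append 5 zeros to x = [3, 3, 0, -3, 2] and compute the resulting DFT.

Original 5-point DFT: [5, 6.9721-2.7144i, -1.9721+2.2654i, -1.9721-2.2654i, 6.9721+2.7144i]
Zero-padded 10-point DFT provides frequency interpolation.

DFT_10([x, 0, ...]) = [5, 4.7361-0.0858i, 6.9721-2.7144i, 0.2639-6.5186i, -1.9721+2.2654i, 5, -1.9721-2.2654i, 0.2639+6.5186i, 6.9721+2.7144i, 4.7361+0.0858i]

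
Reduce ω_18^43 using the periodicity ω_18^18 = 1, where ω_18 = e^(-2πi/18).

Since ω_18^18 = 1, powers reduce modulo 18.
43 mod 18 = 7
So ω_18^43 = ω_18^7 = e^(-2πi·7/18)

ω_18^43 = ω_18^7 = -0.7660-0.6428i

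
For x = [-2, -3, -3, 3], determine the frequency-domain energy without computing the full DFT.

Parseval: Σ|x[n]|² = (1/N)Σ|X[k]|², so Σ|X[k]|² = N·Σ|x[n]|² = 4·31.0000

Σ|X[k]|² = N·Σ|x[n]|² = 4·31.0000 = 124.0000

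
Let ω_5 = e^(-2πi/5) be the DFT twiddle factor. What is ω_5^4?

ω_5^4 = e^(-2πi·4/5)
= cos(-2π·4/5) + i·sin(-2π·4/5)
= cos(-8π/5) + i·sin(-8π/5)

ω_5^4 = cos(-8π/5) + i·sin(-8π/5) = 0.3090+0.9511i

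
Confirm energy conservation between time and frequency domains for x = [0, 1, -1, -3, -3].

Time domain:
Σ|x[n]|² = |0|² + |1|² + |-1|² + |-3|² + |-3|² = 20.0000

Frequency domain:
(1/5)Σ|X[k]|² = (1/5)(|-6|² + |2.6180-4.9798i|² + |0.3820-0.4490i|² + |0.3820+0.4490i|² + |2.6180+4.9798i|²) = (1/5)·100.0000 = 20.0000

Both sides agree, confirming Parseval's theorem.

Σ|x[n]|² = (1/N)Σ|X[k]|² = 20.0000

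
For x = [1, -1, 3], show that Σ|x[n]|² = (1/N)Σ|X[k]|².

Time domain:
Σ|x[n]|² = |1|² + |-1|² + |3|² = 11.0000

Frequency domain:
(1/3)Σ|X[k]|² = (1/3)(|3|² + |3.4641i|² + |-3.4641i|²) = (1/3)·33.0000 = 11.0000

Both sides agree, confirming Parseval's theorem.

Σ|x[n]|² = (1/N)Σ|X[k]|² = 11.0000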